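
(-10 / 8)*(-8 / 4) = 5 / 2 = 2.50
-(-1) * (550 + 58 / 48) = 13229 / 24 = 551.21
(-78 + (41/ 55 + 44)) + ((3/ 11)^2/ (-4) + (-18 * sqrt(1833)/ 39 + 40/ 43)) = -3365603/ 104060-6 * sqrt(1833)/ 13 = -52.10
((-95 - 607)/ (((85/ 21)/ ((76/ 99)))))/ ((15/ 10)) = -82992/ 935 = -88.76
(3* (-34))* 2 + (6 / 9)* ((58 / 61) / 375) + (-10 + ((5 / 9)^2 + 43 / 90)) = -263369987 / 1235250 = -213.21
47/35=1.34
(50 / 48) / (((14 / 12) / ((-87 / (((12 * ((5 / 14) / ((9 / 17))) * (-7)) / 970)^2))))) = -184181175 / 8092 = -22760.90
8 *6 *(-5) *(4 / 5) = -192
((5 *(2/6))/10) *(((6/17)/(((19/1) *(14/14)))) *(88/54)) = 44/8721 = 0.01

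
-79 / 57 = -1.39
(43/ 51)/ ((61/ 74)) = 3182/ 3111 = 1.02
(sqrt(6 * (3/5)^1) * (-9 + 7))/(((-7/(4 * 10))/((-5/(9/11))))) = -880 * sqrt(10)/21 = -132.51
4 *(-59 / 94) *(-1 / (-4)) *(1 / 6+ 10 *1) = -3599 / 564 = -6.38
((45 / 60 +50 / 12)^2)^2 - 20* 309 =-116031119 / 20736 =-5595.64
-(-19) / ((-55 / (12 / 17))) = -228 / 935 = -0.24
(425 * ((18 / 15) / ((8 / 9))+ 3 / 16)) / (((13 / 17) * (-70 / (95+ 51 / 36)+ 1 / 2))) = -15818415 / 4184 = -3780.69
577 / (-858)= -577 / 858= -0.67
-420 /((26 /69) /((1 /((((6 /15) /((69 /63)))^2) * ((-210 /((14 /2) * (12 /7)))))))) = 304175 /637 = 477.51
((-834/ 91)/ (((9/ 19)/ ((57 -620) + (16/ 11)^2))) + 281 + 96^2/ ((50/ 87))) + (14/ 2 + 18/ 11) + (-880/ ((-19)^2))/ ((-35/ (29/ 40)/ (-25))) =8101844076098/ 298122825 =27176.20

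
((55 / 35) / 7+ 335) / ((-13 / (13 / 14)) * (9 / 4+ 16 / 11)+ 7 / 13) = -4697836 / 719271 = -6.53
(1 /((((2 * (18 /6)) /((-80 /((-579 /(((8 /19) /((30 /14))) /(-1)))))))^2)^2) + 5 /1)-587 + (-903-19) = -144526182937432052508128 /96094536527574690561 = -1504.00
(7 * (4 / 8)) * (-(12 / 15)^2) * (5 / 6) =-28 / 15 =-1.87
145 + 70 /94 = 6850 /47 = 145.74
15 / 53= 0.28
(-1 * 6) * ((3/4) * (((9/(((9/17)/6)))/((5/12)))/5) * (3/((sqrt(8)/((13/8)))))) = -379.74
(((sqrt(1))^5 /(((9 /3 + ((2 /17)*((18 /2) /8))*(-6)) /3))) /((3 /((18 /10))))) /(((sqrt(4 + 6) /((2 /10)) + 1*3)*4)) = -153 /60250 + 51*sqrt(10) /12050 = 0.01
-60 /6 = -10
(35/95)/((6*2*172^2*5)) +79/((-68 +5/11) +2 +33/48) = -10420508603/8555101120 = -1.22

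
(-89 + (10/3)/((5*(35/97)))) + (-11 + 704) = 63614/105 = 605.85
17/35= 0.49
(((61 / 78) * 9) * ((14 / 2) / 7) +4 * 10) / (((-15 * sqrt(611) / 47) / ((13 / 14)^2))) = -1223 * sqrt(611) / 5880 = -5.14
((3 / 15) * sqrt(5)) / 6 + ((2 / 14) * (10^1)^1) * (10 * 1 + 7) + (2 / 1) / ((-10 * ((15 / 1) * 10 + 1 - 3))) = sqrt(5) / 30 + 125793 / 5180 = 24.36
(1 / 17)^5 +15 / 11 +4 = 83771574 / 15618427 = 5.36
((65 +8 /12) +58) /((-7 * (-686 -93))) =0.02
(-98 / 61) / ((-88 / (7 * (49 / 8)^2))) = 823543 / 171776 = 4.79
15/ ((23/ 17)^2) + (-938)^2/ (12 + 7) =46315.77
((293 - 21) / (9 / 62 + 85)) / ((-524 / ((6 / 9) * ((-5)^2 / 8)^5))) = -5146484375 / 4248877056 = -1.21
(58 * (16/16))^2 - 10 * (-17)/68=6733/2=3366.50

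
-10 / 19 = -0.53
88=88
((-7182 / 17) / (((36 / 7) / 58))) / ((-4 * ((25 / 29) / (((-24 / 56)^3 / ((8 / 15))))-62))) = -190261953 / 10836344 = -17.56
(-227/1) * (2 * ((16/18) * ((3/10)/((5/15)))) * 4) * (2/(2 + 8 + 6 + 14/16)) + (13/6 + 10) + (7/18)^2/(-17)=-22035571/137700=-160.03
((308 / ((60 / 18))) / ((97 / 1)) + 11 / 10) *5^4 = 248875 / 194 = 1282.86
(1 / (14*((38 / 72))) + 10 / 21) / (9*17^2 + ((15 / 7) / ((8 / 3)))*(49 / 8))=15616 / 66544821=0.00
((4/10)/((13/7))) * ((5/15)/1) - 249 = -48541/195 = -248.93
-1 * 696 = -696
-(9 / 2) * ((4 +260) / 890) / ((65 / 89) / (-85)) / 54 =187 / 65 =2.88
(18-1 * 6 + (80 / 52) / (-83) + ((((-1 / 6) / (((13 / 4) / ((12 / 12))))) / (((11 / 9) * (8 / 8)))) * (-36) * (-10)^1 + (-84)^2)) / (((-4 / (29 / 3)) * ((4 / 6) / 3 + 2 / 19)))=-617739324 / 11869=-52046.45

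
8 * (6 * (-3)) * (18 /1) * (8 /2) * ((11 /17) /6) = -19008 /17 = -1118.12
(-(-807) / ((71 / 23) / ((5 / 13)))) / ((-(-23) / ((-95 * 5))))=-1916625 / 923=-2076.52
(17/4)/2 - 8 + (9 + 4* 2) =89/8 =11.12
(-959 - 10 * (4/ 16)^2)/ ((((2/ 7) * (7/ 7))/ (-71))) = 3815469/ 16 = 238466.81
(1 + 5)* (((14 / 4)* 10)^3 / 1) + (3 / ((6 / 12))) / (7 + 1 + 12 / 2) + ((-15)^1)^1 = 1800648 / 7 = 257235.43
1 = 1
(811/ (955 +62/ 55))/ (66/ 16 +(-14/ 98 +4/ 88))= 27476680/ 130468347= 0.21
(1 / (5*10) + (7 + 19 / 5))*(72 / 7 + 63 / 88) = 3666357 / 30800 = 119.04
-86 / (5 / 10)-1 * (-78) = -94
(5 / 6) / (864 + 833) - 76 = -773827 / 10182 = -76.00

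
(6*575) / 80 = 345 / 8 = 43.12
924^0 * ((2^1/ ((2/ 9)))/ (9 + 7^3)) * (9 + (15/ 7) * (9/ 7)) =162/ 539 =0.30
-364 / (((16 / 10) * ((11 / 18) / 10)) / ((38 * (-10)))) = 15561000 / 11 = 1414636.36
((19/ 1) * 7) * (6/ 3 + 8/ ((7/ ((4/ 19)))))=298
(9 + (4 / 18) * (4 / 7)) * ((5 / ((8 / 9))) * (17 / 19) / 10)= 9775 / 2128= 4.59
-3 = -3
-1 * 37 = -37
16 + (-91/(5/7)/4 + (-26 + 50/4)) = -587/20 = -29.35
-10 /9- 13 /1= -127 /9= -14.11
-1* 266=-266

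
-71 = -71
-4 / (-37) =0.11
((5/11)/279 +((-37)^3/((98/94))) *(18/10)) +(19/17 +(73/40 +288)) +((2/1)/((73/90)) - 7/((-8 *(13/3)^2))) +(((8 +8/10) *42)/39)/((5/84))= -137197795095769651/1576962837450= -87001.29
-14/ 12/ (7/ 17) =-17/ 6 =-2.83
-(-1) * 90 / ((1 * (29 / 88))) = 7920 / 29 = 273.10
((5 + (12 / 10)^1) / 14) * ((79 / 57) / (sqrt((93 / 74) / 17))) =79 * sqrt(116994) / 11970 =2.26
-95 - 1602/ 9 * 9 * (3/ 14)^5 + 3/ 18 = -77089393/ 806736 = -95.56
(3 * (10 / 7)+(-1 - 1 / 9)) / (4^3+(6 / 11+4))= 1100 / 23751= 0.05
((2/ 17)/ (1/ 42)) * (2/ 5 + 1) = 588/ 85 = 6.92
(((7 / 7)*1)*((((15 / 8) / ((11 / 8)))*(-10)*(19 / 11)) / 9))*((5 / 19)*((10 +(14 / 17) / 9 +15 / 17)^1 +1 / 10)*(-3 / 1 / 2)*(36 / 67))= 847150 / 137819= 6.15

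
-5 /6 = -0.83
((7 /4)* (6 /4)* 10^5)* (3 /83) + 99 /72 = 6300913 /664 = 9489.33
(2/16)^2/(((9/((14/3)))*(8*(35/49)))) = 0.00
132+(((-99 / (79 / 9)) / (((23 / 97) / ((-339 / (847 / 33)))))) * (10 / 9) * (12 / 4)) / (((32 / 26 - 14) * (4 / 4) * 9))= 113.78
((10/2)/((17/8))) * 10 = 400/17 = 23.53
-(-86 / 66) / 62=43 / 2046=0.02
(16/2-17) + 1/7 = -8.86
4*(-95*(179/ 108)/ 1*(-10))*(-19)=-3230950/ 27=-119664.81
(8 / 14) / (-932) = -1 / 1631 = -0.00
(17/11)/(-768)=-17/8448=-0.00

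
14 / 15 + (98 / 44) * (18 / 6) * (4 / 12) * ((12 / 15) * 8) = 2506 / 165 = 15.19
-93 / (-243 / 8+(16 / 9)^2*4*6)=-20088 / 9823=-2.04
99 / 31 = 3.19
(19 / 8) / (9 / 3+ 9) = 19 / 96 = 0.20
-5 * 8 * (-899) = 35960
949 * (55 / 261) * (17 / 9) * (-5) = -4436575 / 2349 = -1888.71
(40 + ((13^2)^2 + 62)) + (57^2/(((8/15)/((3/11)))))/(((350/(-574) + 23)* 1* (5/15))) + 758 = 88693677/2992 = 29643.61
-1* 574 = -574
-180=-180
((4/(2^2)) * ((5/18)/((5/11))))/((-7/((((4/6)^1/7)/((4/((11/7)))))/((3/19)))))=-2299/111132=-0.02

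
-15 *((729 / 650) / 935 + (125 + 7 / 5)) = -1896.02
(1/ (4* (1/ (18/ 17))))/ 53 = 9/ 1802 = 0.00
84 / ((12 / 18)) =126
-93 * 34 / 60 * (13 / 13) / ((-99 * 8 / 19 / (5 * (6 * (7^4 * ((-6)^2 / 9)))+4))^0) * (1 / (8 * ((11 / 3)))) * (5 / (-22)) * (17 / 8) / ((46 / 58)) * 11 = 779433 / 64768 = 12.03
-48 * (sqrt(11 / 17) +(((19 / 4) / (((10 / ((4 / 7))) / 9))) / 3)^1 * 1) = -1368 / 35-48 * sqrt(187) / 17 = -77.70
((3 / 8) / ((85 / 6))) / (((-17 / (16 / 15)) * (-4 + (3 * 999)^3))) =-12 / 194490360001025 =-0.00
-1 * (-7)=7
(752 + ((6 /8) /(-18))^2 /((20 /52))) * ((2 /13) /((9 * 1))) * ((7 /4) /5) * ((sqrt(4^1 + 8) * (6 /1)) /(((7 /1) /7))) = 93.51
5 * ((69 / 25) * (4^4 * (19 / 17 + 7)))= 2437632 / 85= 28678.02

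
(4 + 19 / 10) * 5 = 29.50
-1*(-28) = 28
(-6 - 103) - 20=-129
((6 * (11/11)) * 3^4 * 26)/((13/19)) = 18468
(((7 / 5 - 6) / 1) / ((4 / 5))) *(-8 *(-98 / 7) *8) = -5152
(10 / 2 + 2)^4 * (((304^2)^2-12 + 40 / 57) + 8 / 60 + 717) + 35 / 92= 537674224936483691 / 26220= 20506263346166.43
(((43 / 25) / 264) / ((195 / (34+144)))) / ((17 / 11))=3827 / 994500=0.00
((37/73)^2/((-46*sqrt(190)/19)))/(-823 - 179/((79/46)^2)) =8543929*sqrt(190)/13519402393380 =0.00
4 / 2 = 2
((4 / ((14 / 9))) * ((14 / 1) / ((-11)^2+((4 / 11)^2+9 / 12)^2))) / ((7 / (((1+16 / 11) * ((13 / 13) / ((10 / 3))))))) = 31049568 / 998455675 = 0.03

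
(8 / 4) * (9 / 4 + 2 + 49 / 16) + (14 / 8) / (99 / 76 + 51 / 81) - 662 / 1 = -646.47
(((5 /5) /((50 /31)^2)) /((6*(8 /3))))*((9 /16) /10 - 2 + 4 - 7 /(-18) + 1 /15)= 0.06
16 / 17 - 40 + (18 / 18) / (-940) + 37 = -32917 / 15980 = -2.06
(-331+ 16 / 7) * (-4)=9204 / 7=1314.86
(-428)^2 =183184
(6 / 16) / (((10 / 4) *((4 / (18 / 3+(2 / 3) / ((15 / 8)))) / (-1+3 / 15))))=-143 / 750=-0.19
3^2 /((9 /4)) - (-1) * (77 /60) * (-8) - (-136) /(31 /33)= 64406 /465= 138.51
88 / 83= 1.06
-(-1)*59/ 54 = 59/ 54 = 1.09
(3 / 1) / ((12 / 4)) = 1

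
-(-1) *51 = 51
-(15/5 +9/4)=-21/4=-5.25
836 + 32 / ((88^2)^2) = 1566704129 / 1874048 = 836.00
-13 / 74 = -0.18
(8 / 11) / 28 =2 / 77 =0.03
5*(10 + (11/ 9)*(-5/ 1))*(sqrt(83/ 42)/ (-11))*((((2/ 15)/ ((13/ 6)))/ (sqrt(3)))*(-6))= 20*sqrt(1162)/ 1287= 0.53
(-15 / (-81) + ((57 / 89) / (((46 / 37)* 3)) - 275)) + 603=36295915 / 110538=328.36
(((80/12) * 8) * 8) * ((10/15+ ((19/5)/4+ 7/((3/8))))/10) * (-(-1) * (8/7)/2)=155776/315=494.53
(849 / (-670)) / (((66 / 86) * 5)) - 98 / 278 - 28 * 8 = -1150858741 / 5122150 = -224.68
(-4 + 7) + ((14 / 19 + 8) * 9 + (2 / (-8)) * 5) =6109 / 76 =80.38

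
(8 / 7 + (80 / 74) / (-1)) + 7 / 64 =2837 / 16576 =0.17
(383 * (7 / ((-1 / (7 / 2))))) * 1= -18767 / 2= -9383.50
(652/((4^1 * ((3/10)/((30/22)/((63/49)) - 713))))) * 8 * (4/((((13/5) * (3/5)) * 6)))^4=-1914761000000000/18551483379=-103213.36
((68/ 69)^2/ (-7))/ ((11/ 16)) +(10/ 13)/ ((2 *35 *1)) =-909421/ 4765761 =-0.19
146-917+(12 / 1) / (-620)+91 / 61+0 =-7275883 / 9455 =-769.53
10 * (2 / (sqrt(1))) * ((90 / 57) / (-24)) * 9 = -225 / 19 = -11.84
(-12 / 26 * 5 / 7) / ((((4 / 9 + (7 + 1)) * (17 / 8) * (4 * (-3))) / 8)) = 360 / 29393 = 0.01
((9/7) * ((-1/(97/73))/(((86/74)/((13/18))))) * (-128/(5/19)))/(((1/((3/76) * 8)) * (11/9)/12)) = 1456206336/1605835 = 906.82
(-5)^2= 25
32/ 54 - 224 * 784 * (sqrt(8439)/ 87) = 16/ 27 - 175616 * sqrt(8439)/ 87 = -185433.82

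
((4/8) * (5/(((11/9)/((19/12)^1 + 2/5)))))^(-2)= 7744/127449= 0.06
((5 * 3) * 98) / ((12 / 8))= 980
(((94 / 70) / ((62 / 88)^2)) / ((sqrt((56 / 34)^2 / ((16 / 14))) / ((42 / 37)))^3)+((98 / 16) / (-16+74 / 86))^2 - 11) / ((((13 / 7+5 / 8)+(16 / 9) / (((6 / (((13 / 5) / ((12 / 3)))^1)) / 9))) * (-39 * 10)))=41988065 / 6370230672 - 96561438336 * sqrt(14) / 548989354764305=0.01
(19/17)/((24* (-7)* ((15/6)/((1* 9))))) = -57/2380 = -0.02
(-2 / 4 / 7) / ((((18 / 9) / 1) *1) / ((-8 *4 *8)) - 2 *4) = 64 / 7175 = 0.01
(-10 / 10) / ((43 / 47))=-47 / 43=-1.09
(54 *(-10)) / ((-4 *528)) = 45 / 176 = 0.26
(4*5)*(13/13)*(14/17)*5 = 1400/17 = 82.35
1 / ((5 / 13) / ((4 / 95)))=52 / 475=0.11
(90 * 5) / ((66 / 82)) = 6150 / 11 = 559.09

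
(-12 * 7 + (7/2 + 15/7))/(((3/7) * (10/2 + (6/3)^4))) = -1097/126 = -8.71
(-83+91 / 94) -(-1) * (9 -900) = -91465 / 94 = -973.03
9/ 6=3/ 2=1.50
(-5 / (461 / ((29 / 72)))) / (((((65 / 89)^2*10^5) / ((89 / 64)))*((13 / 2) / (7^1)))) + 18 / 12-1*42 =-47253990095108707 / 1166765184000000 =-40.50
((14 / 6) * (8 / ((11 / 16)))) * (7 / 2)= 3136 / 33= 95.03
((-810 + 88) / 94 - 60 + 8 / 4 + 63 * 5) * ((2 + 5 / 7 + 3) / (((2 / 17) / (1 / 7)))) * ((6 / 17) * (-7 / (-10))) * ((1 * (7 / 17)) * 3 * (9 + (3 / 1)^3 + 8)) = 18561312 / 799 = 23230.68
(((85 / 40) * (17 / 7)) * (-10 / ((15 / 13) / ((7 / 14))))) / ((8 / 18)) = -11271 / 224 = -50.32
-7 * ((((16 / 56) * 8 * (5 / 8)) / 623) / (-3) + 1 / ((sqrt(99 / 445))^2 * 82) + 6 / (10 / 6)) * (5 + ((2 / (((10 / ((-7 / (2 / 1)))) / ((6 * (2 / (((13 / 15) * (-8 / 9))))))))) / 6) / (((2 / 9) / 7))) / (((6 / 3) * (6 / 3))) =-761300888953 / 1912659840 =-398.03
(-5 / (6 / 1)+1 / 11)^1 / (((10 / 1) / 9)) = -147 / 220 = -0.67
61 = 61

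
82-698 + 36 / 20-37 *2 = -3441 / 5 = -688.20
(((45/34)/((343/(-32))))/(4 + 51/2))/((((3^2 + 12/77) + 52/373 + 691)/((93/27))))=-1017544/49425122873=-0.00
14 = 14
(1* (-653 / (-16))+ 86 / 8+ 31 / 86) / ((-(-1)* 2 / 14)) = 250061 / 688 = 363.46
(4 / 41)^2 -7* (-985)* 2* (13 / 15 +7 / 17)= 17629.58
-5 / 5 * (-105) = 105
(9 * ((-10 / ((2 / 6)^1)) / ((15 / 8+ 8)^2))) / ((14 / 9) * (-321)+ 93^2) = -51840 / 152586209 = -0.00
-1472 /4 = -368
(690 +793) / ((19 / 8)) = 11864 / 19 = 624.42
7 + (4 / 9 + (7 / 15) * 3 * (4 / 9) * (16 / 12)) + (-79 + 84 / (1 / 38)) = 421372 / 135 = 3121.27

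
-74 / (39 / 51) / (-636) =629 / 4134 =0.15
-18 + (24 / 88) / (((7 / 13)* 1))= -1347 / 77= -17.49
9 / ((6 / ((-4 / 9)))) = -2 / 3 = -0.67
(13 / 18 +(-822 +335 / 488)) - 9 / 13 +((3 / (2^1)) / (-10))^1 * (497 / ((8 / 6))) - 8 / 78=-500902451 / 570960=-877.30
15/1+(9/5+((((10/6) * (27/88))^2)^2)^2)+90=106.80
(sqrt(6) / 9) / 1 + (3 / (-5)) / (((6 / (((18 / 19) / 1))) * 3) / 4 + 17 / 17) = -12 / 115 + sqrt(6) / 9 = 0.17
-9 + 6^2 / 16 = -6.75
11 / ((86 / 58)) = 7.42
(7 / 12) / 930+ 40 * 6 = 2678407 / 11160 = 240.00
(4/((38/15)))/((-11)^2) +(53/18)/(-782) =300433/32360724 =0.01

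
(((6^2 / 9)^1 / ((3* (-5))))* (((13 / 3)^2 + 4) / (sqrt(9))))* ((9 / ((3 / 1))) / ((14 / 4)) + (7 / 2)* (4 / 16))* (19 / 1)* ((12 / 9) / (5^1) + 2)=-1284571 / 8505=-151.04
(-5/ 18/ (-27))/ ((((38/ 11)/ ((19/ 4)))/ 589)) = 8.33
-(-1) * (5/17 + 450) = 450.29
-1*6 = -6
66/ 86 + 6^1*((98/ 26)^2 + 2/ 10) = 3168777/ 36335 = 87.21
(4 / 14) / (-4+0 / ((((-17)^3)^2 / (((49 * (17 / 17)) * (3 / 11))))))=-1 / 14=-0.07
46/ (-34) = -23/ 17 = -1.35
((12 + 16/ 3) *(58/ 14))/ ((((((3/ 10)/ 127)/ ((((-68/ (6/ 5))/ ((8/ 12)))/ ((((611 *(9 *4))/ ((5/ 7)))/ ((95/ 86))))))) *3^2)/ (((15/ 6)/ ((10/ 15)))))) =-3717528125/ 96256188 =-38.62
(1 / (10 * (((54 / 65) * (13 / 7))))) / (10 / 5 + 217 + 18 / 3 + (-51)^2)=7 / 305208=0.00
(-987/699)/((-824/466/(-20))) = -1645/103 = -15.97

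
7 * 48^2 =16128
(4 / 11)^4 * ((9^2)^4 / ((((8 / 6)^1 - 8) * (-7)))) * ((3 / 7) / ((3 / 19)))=157034438208 / 3587045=43778.22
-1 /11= -0.09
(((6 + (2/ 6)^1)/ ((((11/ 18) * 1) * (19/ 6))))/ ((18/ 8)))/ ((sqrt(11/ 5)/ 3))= 2.94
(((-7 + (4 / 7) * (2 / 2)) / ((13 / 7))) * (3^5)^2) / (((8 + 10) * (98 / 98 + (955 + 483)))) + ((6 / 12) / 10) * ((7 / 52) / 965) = -11396446927 / 1444180400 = -7.89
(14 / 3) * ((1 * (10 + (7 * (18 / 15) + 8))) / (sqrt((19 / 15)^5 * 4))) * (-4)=-55440 * sqrt(285) / 6859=-136.45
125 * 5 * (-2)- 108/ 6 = -1268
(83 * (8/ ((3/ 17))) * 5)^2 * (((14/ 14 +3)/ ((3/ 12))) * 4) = 203870310400/ 9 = 22652256711.11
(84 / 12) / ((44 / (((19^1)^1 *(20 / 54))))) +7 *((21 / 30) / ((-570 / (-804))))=2265977 / 282150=8.03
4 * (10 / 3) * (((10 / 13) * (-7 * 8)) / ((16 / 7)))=-251.28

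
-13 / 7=-1.86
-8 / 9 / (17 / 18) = -16 / 17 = -0.94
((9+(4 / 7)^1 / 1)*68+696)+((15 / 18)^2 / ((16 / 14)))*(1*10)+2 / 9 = 1363981 / 1008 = 1353.16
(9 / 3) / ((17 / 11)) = 1.94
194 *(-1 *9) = -1746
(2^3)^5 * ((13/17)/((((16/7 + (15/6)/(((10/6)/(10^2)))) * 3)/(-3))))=-114688/697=-164.55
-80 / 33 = -2.42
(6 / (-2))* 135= -405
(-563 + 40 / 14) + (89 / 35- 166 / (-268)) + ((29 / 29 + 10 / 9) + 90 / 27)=-3325763 / 6030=-551.54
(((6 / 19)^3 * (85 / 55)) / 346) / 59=1836 / 770107943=0.00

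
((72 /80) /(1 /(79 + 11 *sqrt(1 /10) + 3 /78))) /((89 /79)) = 7821 *sqrt(10) /8900 + 292221 /4628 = 65.92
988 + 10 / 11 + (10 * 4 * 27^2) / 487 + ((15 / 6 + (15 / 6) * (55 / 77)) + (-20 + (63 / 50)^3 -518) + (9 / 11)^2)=26695329011983 / 51561125000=517.74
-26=-26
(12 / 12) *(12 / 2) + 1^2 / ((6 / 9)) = 15 / 2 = 7.50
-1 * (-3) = 3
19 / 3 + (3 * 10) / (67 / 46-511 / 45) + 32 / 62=234757 / 61473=3.82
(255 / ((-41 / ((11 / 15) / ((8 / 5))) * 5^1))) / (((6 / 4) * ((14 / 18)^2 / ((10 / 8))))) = -25245 / 32144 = -0.79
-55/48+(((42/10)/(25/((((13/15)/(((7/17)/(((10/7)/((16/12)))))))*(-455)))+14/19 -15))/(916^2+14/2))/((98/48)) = -139968084564083/122153946416880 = -1.15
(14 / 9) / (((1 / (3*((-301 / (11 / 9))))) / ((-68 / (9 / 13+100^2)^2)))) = 145281864 / 185925740891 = 0.00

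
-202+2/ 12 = -1211/ 6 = -201.83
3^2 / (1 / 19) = 171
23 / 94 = 0.24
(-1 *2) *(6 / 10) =-6 / 5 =-1.20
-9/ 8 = -1.12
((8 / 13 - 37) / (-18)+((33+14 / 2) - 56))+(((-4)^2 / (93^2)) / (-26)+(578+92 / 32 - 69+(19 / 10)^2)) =11277572689 / 22487400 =501.51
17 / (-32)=-0.53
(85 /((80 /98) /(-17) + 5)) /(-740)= -14161 /610500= -0.02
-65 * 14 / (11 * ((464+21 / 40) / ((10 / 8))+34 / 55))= -45500 / 204731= -0.22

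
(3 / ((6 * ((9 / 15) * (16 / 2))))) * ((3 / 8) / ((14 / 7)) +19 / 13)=1715 / 9984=0.17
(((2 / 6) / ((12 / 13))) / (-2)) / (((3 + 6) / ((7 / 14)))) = -13 / 1296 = -0.01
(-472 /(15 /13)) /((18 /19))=-58292 /135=-431.79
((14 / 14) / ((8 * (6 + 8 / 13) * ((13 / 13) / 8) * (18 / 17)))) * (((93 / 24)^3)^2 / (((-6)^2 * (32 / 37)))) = 7257117599537 / 467480346624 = 15.52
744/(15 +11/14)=10416/221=47.13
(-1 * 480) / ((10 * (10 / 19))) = -456 / 5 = -91.20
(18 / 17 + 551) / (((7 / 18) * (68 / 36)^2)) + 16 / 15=205800206 / 515865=398.94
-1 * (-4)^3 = 64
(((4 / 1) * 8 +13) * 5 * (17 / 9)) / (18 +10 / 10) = 425 / 19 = 22.37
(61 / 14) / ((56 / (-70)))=-305 / 56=-5.45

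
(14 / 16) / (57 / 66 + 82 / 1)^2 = 0.00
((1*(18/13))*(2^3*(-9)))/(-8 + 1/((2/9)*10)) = 25920/1963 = 13.20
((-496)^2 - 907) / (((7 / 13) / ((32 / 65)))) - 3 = 7843383 / 35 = 224096.66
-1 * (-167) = 167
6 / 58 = 3 / 29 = 0.10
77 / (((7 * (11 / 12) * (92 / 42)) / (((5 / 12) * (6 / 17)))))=315 / 391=0.81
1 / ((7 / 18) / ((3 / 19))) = 54 / 133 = 0.41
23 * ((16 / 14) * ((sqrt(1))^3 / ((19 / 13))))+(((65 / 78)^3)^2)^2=5239334050837 / 289512050688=18.10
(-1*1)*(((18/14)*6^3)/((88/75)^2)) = -1366875/6776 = -201.72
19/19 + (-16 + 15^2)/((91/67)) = 14094/91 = 154.88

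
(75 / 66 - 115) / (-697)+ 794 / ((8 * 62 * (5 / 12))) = 4759836 / 1188385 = 4.01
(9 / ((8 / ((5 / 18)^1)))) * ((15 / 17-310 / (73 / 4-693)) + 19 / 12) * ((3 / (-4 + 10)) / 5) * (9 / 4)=4831671 / 23492096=0.21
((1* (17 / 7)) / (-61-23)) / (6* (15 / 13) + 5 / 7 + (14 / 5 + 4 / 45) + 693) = -663 / 16133264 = -0.00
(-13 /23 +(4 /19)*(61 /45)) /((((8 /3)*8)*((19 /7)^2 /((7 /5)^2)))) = -13212703 /3786168000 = -0.00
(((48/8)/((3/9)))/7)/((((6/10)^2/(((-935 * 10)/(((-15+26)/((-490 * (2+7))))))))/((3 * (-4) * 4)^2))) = 61689600000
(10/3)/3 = 1.11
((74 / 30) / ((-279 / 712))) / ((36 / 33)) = -72446 / 12555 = -5.77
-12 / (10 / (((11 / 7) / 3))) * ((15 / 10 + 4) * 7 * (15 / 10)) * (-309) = 112167 / 10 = 11216.70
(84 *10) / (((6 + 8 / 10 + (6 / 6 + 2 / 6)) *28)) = 225 / 61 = 3.69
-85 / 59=-1.44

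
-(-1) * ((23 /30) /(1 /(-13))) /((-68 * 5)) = 299 /10200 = 0.03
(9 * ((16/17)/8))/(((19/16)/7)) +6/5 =12018/1615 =7.44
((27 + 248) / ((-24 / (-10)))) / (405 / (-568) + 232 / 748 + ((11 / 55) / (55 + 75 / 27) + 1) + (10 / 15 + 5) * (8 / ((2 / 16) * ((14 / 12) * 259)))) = 10756817946875 / 169056287451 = 63.63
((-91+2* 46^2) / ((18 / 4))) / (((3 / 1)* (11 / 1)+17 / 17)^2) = 4141 / 5202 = 0.80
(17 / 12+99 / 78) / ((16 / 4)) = 0.67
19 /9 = 2.11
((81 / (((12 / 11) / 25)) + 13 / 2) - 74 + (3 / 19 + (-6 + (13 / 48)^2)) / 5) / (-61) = -6414247 / 218880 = -29.30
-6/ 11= -0.55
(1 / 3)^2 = 1 / 9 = 0.11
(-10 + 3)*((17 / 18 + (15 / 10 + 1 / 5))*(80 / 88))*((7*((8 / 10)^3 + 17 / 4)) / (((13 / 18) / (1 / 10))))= -13883611 / 178750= -77.67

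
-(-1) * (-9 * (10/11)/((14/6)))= -270/77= -3.51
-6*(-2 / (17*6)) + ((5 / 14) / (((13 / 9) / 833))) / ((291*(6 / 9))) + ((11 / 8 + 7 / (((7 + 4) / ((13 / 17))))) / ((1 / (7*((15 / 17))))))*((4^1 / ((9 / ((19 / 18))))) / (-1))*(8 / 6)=-7809904019 / 1298824956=-6.01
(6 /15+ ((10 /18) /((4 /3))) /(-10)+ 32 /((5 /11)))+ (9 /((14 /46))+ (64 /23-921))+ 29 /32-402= -94202881 /77280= -1218.98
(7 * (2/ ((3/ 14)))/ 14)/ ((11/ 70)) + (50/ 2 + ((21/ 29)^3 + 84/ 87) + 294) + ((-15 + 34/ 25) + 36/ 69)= 155922093509/ 462781275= 336.92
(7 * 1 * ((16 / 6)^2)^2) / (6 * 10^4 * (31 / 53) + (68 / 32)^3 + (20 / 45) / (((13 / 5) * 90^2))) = 65022197760 / 6448288822843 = 0.01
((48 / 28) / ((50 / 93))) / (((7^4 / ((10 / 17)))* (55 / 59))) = 65844 / 78572725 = 0.00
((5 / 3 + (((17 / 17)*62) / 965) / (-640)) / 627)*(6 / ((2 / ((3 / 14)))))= 0.00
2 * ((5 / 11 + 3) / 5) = 76 / 55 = 1.38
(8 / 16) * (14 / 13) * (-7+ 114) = 749 / 13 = 57.62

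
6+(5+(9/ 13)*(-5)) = 98/ 13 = 7.54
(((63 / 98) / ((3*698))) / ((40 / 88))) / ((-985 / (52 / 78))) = -11 / 24063550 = -0.00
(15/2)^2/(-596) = -225/2384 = -0.09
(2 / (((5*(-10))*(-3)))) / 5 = 1 / 375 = 0.00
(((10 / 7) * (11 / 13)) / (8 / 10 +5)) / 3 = 550 / 7917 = 0.07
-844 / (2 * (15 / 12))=-1688 / 5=-337.60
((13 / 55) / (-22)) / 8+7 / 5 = 13539 / 9680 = 1.40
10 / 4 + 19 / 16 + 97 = 1611 / 16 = 100.69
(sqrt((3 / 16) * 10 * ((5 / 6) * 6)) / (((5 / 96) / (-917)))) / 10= -11004 * sqrt(6) / 5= -5390.84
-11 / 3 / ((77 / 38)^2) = -0.89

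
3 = 3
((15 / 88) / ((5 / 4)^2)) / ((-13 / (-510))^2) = 312120 / 1859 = 167.90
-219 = -219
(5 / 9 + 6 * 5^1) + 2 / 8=30.81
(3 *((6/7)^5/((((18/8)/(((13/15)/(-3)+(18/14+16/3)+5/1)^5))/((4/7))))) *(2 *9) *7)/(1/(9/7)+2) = 592969965405336421376/198615409453125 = 2985518.43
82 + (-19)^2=443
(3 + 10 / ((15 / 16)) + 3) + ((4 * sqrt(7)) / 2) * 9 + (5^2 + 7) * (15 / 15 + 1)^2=192.29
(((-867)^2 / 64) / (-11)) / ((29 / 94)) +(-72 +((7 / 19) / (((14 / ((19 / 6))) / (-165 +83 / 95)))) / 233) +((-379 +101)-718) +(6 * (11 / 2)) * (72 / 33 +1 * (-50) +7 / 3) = -4087515563459 / 677862240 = -6030.01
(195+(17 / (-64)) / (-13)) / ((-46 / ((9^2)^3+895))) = -5398452647 / 2392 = -2256878.20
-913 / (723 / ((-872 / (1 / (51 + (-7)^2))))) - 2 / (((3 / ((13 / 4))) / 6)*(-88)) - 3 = 7005815327 / 63624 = 110112.78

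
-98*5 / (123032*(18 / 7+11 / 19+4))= -4655 / 8357388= -0.00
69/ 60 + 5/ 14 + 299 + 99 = 55931/ 140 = 399.51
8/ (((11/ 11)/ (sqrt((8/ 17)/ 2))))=3.88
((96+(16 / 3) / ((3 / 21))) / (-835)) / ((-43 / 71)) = 5680 / 21543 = 0.26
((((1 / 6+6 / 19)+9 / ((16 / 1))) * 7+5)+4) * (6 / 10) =14879 / 1520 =9.79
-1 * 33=-33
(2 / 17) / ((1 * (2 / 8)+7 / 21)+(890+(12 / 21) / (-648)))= 0.00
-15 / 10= -3 / 2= -1.50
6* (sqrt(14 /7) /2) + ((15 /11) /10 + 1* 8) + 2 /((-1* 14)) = 3* sqrt(2) + 1231 /154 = 12.24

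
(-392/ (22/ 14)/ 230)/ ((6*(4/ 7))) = -0.32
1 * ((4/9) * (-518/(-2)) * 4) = 4144/9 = 460.44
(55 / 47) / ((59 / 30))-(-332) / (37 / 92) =84759562 / 102601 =826.11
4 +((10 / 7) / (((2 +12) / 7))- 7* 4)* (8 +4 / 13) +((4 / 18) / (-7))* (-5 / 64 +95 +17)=-5929151 / 26208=-226.23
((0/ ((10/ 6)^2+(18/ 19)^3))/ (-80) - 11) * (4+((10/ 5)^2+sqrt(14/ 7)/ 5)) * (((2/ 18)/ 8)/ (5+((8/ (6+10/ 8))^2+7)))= -9251/ 100044 - 9251 * sqrt(2)/ 4001760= -0.10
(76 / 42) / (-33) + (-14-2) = -11126 / 693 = -16.05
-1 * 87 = -87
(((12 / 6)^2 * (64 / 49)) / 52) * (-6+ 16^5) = 67108480 / 637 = 105350.83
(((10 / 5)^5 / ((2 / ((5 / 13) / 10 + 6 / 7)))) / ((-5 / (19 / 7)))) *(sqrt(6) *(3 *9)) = -668952 *sqrt(6) / 3185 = -514.47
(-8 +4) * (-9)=36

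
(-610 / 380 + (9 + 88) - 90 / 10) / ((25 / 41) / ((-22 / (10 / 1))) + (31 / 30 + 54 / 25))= 111047475 / 3748301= 29.63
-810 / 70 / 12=-0.96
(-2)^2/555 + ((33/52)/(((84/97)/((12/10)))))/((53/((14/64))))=1060847/97893120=0.01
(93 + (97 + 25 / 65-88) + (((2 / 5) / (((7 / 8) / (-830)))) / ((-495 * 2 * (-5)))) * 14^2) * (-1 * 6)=-5621666 / 10725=-524.16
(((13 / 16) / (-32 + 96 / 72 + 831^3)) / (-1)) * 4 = -39 / 6886273924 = -0.00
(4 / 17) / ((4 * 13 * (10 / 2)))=1 / 1105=0.00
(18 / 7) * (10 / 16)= 45 / 28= 1.61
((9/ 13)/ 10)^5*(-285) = -3365793/ 7425860000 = -0.00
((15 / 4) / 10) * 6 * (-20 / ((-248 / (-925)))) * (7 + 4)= -457875 / 248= -1846.27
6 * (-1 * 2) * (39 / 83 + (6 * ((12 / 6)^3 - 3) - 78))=47340 / 83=570.36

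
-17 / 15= -1.13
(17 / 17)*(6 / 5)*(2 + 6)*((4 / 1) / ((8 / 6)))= 28.80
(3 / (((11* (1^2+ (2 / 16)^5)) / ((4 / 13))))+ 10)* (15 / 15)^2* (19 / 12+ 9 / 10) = 25.04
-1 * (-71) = 71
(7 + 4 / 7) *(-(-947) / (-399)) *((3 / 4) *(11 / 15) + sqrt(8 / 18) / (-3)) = -2961269 / 502740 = -5.89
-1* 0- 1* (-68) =68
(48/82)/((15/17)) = 136/205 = 0.66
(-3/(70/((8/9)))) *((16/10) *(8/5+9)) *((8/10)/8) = -848/13125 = -0.06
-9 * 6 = -54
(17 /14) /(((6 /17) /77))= 3179 /12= 264.92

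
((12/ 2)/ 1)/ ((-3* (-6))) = 1/ 3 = 0.33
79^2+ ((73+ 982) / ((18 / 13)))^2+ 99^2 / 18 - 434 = 586910.84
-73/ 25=-2.92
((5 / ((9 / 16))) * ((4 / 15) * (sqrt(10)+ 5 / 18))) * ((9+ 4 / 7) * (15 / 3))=53600 / 1701+ 21440 * sqrt(10) / 189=390.24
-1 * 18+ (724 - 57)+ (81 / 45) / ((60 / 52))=16264 / 25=650.56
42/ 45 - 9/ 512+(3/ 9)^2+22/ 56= 1.42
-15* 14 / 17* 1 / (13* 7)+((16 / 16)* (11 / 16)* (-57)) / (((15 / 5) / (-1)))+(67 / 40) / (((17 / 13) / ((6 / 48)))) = 925503 / 70720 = 13.09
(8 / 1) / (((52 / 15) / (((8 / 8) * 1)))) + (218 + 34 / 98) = 140557 / 637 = 220.65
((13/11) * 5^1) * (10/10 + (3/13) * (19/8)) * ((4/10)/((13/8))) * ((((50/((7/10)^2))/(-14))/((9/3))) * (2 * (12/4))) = -230000/7007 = -32.82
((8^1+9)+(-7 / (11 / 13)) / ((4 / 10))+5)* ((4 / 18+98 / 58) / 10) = 499 / 1980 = 0.25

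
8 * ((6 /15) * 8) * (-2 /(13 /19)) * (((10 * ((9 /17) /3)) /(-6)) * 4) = 19456 /221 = 88.04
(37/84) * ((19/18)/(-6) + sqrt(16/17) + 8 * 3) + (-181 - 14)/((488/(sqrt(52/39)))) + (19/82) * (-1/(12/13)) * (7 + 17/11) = -65 * sqrt(3)/244 + 37 * sqrt(17)/357 + 34159247/4091472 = 8.31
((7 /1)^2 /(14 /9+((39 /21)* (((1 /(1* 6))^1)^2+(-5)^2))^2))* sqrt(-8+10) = 3111696* sqrt(2) /137293153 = 0.03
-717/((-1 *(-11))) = -65.18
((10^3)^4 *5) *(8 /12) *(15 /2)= 25000000000000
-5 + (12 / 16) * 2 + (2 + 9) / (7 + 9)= -45 / 16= -2.81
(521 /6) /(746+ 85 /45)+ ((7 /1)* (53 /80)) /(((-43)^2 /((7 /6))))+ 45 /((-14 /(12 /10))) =-156317681231 /41817279840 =-3.74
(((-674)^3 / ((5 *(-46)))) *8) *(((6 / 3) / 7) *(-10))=-4898912384 / 161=-30428027.23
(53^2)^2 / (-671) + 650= -7454331 / 671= -11109.29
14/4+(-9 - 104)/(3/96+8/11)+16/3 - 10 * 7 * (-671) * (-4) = -33467585/178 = -188020.14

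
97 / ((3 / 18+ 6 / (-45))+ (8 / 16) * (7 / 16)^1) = 46560 / 121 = 384.79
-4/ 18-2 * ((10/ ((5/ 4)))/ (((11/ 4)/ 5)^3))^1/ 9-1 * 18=-38476/ 1331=-28.91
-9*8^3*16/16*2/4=-2304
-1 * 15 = -15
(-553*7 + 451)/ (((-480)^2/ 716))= -10.63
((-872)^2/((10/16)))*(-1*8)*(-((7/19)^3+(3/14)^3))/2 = 685188105472/2352637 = 291242.60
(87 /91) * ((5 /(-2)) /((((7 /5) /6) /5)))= -32625 /637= -51.22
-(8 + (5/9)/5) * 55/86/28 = -4015/21672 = -0.19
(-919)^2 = 844561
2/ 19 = 0.11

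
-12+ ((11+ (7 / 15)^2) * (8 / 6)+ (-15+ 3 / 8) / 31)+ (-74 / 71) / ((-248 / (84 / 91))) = 384597859 / 154510200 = 2.49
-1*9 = -9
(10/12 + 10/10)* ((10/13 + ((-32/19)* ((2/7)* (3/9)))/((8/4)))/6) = 0.21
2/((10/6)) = 6/5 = 1.20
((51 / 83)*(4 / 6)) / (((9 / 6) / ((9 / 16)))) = 51 / 332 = 0.15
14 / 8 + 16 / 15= 169 / 60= 2.82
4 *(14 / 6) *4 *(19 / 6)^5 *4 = 34665386 / 729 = 47551.97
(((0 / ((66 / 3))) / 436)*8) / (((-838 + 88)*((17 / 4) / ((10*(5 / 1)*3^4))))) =0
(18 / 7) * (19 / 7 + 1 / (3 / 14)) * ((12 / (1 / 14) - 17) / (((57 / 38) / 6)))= 561720 / 49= 11463.67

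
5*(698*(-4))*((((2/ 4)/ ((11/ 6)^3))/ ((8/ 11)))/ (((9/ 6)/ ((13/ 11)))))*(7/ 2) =-5716620/ 1331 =-4294.98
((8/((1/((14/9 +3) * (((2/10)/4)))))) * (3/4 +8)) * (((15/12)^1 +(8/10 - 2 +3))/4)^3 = 65143547/9216000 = 7.07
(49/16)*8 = 49/2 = 24.50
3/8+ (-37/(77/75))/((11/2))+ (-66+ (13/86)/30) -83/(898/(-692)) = -16116084137/1962363480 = -8.21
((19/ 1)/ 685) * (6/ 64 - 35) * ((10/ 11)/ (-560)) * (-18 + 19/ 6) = -1888847/ 81016320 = -0.02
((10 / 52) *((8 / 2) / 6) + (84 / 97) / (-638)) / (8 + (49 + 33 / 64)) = 9796928 / 4442146137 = 0.00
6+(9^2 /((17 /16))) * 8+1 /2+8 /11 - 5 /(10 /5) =114932 /187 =614.61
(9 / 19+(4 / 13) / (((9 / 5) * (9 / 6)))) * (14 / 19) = 54866 / 126711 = 0.43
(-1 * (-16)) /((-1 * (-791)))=16 /791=0.02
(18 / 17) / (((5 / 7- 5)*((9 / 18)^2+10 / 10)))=-84 / 425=-0.20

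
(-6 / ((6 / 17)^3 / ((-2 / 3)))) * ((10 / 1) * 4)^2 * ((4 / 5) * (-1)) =-3144320 / 27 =-116456.30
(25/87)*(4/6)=50/261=0.19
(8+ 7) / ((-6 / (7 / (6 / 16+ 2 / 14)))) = -980 / 29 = -33.79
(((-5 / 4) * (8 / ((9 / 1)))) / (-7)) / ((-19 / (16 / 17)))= -160 / 20349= -0.01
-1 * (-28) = 28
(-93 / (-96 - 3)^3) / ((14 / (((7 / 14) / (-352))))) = -31 / 3187755648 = -0.00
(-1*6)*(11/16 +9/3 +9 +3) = -753/8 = -94.12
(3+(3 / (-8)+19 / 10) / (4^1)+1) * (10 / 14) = 701 / 224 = 3.13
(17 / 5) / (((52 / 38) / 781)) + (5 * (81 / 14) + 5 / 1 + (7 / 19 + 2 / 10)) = 17073716 / 8645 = 1974.98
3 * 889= 2667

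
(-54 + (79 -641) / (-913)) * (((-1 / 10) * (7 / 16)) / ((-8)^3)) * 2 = -17059 / 1869824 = -0.01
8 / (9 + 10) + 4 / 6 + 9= 575 / 57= 10.09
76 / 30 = 38 / 15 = 2.53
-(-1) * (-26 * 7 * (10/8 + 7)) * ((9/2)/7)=-3861/4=-965.25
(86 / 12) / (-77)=-43 / 462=-0.09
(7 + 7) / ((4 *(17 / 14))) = 49 / 17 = 2.88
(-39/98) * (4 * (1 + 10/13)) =-138/49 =-2.82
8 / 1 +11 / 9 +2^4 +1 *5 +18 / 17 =4786 / 153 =31.28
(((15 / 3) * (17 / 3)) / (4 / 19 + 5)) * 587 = 948005 / 297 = 3191.94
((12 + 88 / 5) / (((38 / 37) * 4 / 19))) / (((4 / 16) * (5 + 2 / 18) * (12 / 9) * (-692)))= -36963 / 318320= -0.12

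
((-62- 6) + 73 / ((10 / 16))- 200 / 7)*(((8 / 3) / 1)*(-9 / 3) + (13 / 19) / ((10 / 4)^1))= -519672 / 3325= -156.29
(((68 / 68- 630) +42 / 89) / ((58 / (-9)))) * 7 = 3524157 / 5162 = 682.71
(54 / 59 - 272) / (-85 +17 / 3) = 23991 / 7021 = 3.42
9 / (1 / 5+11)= 45 / 56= 0.80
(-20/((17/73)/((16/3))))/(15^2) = -4672/2295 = -2.04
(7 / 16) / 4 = 7 / 64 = 0.11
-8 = -8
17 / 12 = 1.42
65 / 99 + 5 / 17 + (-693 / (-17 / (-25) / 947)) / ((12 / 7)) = -3789958625 / 6732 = -562976.62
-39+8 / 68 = -661 / 17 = -38.88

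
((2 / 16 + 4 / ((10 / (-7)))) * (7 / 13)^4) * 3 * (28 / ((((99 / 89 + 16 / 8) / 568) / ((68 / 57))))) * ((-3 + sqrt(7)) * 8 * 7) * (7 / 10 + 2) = 7010262611424576 / 3757913575 -2336754203808192 * sqrt(7) / 3757913575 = 220279.71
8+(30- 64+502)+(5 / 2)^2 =1929 / 4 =482.25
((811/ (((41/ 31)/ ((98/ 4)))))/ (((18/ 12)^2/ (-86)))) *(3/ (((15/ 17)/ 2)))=-7204203832/ 1845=-3904717.52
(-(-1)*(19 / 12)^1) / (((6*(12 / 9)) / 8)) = 19 / 12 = 1.58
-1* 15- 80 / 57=-935 / 57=-16.40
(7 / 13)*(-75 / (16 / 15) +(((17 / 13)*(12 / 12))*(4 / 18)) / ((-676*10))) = -778562351 / 20563920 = -37.86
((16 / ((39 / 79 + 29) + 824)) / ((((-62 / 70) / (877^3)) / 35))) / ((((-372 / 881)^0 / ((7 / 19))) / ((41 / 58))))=-74938301966194100 / 575851753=-130134711.89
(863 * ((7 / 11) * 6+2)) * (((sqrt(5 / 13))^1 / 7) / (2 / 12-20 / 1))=-331392 * sqrt(65) / 119119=-22.43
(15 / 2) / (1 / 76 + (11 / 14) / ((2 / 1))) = 665 / 36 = 18.47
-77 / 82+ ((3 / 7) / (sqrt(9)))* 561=45463 / 574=79.20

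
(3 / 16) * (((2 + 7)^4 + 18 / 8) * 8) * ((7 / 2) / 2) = 17228.53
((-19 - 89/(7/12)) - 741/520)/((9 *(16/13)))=-629707/40320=-15.62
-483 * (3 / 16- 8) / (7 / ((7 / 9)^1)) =20125 / 48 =419.27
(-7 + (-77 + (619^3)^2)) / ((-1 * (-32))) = 56252767574402197 / 32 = 1757898986700068.66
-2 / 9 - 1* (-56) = 502 / 9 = 55.78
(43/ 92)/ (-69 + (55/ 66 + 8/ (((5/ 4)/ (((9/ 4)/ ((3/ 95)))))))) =129/ 107042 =0.00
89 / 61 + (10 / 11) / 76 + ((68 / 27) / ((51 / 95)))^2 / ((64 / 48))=1002505609 / 55764126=17.98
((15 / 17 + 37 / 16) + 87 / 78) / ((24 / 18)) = 45723 / 14144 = 3.23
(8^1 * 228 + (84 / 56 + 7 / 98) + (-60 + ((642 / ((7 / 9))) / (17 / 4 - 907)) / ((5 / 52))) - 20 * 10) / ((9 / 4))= 37459604 / 54165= 691.58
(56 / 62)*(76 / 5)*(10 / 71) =4256 / 2201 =1.93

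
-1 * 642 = -642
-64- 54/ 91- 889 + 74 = -80043/ 91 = -879.59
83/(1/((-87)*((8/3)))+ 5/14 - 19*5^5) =-0.00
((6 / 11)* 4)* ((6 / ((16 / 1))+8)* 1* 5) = 1005 / 11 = 91.36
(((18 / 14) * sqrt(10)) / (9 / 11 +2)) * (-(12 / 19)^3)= -171072 * sqrt(10) / 1488403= -0.36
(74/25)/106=37/1325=0.03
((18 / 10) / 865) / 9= 1 / 4325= 0.00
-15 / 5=-3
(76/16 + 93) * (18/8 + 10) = 19159/16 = 1197.44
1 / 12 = 0.08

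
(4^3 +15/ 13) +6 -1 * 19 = 678/ 13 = 52.15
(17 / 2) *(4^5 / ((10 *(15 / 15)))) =870.40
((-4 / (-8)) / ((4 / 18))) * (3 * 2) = 27 / 2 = 13.50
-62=-62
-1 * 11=-11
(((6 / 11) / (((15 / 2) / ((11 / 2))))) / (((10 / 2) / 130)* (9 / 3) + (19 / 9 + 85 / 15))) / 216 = 13 / 55410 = 0.00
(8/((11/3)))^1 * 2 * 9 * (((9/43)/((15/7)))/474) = 1512/186835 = 0.01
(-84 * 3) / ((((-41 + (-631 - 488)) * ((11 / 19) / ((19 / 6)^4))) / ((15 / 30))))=18.87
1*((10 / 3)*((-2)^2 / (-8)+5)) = 15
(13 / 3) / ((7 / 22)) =286 / 21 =13.62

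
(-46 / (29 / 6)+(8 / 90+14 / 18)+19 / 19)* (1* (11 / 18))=-18304 / 3915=-4.68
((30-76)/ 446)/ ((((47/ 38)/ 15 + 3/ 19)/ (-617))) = 8088870/ 30551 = 264.77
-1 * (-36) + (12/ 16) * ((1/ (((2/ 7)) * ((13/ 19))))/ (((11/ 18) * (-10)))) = 202329/ 5720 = 35.37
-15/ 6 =-5/ 2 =-2.50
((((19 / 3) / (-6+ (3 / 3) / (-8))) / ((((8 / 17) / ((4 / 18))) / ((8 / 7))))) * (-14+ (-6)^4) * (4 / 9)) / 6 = -52.99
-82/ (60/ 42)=-57.40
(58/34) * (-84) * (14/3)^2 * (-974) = 155014048/51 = 3039491.14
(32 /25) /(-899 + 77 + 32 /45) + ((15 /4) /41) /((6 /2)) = 438359 /15152780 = 0.03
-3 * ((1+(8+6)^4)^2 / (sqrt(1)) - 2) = -4427597661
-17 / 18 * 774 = -731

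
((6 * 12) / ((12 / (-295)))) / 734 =-885 / 367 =-2.41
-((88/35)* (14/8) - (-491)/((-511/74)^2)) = -19188242/1305605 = -14.70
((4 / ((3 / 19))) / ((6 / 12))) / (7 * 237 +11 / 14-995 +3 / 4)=4256 / 55905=0.08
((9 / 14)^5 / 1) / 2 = 59049 / 1075648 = 0.05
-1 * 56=-56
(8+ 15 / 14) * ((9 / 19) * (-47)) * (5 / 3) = -89535 / 266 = -336.60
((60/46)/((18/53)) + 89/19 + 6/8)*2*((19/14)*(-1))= -48637/1932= -25.17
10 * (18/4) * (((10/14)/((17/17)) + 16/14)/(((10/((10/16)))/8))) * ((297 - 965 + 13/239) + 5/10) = -26662545/956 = -27889.69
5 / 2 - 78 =-151 / 2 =-75.50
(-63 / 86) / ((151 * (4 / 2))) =-63 / 25972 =-0.00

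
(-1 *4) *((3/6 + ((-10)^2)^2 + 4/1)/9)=-40018/9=-4446.44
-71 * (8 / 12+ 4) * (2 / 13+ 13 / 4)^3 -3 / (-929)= -853435177131 / 65312416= -13066.97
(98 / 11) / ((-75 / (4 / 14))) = -28 / 825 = -0.03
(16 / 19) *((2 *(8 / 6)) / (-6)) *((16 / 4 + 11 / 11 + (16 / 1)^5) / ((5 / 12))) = -89478912 / 95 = -941883.28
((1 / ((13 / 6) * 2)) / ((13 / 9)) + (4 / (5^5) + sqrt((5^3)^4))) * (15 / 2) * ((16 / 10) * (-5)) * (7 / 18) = -38509511488 / 105625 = -364587.09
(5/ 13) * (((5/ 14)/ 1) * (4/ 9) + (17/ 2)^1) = 5455/ 1638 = 3.33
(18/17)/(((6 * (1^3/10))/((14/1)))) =24.71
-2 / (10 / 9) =-9 / 5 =-1.80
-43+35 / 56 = -339 / 8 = -42.38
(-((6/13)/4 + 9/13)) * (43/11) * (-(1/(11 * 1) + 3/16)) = 0.88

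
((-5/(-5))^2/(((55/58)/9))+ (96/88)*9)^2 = 1127844/3025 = 372.84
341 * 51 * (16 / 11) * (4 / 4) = 25296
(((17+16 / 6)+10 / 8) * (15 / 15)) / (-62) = -251 / 744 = -0.34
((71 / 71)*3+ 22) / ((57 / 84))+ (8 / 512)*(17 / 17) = 44819 / 1216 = 36.86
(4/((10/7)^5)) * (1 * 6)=4.03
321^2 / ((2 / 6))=309123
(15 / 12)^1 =5 / 4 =1.25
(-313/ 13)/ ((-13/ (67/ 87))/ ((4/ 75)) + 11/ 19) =1593796/ 20913451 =0.08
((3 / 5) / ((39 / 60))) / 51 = 4 / 221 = 0.02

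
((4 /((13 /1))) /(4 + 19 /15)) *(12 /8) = 90 /1027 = 0.09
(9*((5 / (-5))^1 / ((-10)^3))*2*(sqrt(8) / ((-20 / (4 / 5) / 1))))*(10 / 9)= -sqrt(2) / 625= -0.00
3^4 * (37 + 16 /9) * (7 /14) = 3141 /2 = 1570.50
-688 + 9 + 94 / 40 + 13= -13273 / 20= -663.65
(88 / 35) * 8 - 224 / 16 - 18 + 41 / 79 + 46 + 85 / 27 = 2820572 / 74655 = 37.78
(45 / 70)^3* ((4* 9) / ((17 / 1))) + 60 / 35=26553 / 11662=2.28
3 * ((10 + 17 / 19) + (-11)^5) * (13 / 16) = -59665359 / 152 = -392535.26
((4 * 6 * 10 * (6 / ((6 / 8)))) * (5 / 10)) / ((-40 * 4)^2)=3 / 80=0.04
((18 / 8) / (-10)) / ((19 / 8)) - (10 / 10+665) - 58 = -68789 / 95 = -724.09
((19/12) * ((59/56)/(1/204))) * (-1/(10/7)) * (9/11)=-171513/880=-194.90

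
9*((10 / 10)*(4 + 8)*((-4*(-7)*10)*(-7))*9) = -1905120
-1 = -1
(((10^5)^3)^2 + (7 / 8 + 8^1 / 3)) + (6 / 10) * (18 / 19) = 2280000000000000000000000000009371 / 2280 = 1000000000000000000000000000000.00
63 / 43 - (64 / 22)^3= -1325171 / 57233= -23.15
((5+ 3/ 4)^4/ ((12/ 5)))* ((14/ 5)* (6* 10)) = 9794435/ 128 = 76519.02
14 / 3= 4.67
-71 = -71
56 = 56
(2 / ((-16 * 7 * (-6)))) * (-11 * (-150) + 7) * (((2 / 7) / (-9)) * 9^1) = -1657 / 1176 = -1.41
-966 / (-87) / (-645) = -322 / 18705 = -0.02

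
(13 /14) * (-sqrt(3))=-13 * sqrt(3) /14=-1.61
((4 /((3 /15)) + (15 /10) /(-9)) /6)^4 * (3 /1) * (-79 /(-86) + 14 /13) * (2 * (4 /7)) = 63913025393 /78242112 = 816.86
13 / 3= 4.33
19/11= 1.73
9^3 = 729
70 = 70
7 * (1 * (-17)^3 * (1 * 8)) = -275128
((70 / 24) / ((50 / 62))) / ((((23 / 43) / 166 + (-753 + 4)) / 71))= -54987583 / 160390170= -0.34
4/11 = 0.36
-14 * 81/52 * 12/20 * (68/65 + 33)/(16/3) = -11292939/135200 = -83.53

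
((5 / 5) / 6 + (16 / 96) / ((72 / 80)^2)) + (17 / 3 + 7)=6337 / 486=13.04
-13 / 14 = -0.93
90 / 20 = 9 / 2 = 4.50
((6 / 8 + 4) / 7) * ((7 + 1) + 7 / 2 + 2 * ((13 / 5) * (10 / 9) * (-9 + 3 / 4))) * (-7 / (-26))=-4123 / 624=-6.61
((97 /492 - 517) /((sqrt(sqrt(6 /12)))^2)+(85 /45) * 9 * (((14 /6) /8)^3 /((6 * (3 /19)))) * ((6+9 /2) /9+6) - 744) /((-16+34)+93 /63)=-7742154847 /203544576 - 1779869 * sqrt(2) /67076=-75.56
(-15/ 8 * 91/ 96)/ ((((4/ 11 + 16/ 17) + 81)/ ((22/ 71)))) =-935935/ 139873408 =-0.01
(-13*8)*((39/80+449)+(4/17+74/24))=-24016837/510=-47091.84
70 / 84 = 5 / 6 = 0.83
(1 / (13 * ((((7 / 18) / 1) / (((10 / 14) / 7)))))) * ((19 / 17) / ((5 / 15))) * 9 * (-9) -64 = -5266922 / 75803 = -69.48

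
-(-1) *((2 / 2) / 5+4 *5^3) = 2501 / 5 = 500.20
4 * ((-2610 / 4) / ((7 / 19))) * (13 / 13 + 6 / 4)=-17710.71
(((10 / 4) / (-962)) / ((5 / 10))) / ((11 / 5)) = -25 / 10582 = -0.00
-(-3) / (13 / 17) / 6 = 17 / 26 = 0.65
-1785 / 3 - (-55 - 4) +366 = -170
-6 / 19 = -0.32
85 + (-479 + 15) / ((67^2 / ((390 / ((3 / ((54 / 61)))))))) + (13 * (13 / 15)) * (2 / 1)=392826977 / 4107435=95.64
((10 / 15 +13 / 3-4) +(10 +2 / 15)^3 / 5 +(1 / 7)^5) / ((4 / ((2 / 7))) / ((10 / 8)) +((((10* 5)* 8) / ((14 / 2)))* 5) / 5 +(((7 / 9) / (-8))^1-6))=474452736448 / 141231922125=3.36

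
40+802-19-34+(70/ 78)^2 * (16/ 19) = 22820911/ 28899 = 789.68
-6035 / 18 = -335.28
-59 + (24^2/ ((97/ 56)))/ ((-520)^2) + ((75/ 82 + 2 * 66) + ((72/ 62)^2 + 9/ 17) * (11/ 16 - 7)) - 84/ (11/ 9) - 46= -2544487486079007/ 48313364356400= -52.67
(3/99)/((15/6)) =2/165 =0.01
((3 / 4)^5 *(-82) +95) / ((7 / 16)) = 38677 / 224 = 172.67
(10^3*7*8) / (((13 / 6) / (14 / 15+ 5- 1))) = 1657600 / 13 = 127507.69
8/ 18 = 4/ 9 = 0.44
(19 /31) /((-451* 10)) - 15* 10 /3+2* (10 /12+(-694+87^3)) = 1315569.67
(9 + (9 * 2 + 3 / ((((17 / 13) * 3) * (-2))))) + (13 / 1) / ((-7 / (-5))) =8545 / 238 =35.90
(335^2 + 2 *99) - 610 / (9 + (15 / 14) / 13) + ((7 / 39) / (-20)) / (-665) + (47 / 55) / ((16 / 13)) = 3541163277657 / 31517200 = 112356.53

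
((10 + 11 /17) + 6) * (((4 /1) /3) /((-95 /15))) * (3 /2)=-5.26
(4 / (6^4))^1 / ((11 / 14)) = 7 / 1782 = 0.00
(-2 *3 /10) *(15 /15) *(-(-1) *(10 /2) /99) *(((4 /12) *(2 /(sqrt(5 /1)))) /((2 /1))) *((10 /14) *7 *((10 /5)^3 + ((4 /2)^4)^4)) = -21848 *sqrt(5) /33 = -1480.41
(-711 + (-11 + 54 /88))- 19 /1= -32577 /44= -740.39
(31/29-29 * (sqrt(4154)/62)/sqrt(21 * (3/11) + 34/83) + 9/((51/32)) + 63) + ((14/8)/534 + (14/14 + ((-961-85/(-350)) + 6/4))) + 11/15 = -6544305331/7371336-29 * sqrt(21249949006)/347386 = -899.97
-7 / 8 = -0.88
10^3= 1000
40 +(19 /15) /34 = 20419 /510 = 40.04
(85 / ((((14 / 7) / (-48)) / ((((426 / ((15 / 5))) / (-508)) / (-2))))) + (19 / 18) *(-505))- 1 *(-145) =-1538875 / 2286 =-673.17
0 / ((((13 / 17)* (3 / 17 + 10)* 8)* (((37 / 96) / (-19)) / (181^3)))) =0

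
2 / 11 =0.18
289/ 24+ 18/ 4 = 397/ 24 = 16.54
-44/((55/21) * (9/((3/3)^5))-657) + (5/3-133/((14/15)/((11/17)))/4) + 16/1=-534213/100504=-5.32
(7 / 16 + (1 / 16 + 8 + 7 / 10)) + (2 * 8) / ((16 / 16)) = 126 / 5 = 25.20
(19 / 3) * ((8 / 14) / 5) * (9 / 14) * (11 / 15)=418 / 1225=0.34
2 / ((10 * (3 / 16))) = 16 / 15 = 1.07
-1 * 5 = -5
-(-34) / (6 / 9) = 51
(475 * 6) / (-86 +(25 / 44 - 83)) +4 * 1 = -95756 / 7411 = -12.92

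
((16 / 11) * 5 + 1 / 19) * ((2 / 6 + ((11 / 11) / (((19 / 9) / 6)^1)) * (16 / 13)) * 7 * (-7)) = -212978941 / 154869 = -1375.22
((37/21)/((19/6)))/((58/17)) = 0.16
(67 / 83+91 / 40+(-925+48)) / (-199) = 2901407 / 660680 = 4.39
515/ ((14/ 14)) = 515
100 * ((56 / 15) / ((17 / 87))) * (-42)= -1364160 / 17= -80244.71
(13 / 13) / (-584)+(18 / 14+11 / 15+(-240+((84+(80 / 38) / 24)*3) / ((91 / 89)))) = 132319561 / 15146040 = 8.74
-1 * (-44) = 44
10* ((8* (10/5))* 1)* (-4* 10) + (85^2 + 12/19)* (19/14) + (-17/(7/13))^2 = 431491/98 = 4402.97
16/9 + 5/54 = 101/54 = 1.87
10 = 10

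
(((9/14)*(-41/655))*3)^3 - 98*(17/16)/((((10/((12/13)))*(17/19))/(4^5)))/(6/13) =-18377976225128843/771095213000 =-23833.60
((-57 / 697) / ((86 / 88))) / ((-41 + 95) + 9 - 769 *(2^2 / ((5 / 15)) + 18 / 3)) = 836 / 137656803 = 0.00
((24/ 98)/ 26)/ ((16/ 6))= 9/ 2548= 0.00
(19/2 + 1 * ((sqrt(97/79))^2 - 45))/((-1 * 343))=5415/54194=0.10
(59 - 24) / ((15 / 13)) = 91 / 3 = 30.33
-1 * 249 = -249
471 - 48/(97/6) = 45399/97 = 468.03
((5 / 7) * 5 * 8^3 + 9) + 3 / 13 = 167240 / 91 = 1837.80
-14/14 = -1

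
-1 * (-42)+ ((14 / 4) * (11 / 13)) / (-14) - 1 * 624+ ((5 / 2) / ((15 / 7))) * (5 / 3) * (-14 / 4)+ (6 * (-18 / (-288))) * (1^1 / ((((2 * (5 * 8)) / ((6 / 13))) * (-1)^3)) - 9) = -22179241 / 37440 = -592.39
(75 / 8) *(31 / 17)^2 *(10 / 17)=360375 / 19652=18.34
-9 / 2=-4.50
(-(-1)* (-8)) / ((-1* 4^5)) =1 / 128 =0.01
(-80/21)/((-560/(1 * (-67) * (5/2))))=-1.14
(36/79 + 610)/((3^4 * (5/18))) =96452/3555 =27.13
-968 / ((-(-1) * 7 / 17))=-16456 / 7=-2350.86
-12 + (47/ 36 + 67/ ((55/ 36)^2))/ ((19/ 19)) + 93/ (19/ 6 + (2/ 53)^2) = 55083462193/ 1162943100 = 47.37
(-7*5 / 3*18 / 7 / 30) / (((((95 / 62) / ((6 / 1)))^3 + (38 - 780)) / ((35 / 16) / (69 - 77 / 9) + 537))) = 3759856599591 / 5194716906376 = 0.72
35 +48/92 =817/23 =35.52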